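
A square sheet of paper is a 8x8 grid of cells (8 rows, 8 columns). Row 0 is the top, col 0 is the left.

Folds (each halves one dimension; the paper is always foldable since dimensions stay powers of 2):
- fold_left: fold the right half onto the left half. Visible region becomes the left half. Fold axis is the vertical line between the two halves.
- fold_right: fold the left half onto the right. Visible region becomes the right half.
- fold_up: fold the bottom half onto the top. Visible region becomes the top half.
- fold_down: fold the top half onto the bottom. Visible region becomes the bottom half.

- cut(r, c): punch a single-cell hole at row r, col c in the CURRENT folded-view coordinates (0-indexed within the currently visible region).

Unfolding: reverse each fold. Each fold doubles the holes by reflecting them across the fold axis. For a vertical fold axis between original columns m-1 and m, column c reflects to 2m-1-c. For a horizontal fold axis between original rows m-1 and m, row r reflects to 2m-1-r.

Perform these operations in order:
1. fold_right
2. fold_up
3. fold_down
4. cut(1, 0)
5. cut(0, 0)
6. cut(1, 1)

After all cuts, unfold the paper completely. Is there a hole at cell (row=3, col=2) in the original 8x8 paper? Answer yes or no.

Op 1 fold_right: fold axis v@4; visible region now rows[0,8) x cols[4,8) = 8x4
Op 2 fold_up: fold axis h@4; visible region now rows[0,4) x cols[4,8) = 4x4
Op 3 fold_down: fold axis h@2; visible region now rows[2,4) x cols[4,8) = 2x4
Op 4 cut(1, 0): punch at orig (3,4); cuts so far [(3, 4)]; region rows[2,4) x cols[4,8) = 2x4
Op 5 cut(0, 0): punch at orig (2,4); cuts so far [(2, 4), (3, 4)]; region rows[2,4) x cols[4,8) = 2x4
Op 6 cut(1, 1): punch at orig (3,5); cuts so far [(2, 4), (3, 4), (3, 5)]; region rows[2,4) x cols[4,8) = 2x4
Unfold 1 (reflect across h@2): 6 holes -> [(0, 4), (0, 5), (1, 4), (2, 4), (3, 4), (3, 5)]
Unfold 2 (reflect across h@4): 12 holes -> [(0, 4), (0, 5), (1, 4), (2, 4), (3, 4), (3, 5), (4, 4), (4, 5), (5, 4), (6, 4), (7, 4), (7, 5)]
Unfold 3 (reflect across v@4): 24 holes -> [(0, 2), (0, 3), (0, 4), (0, 5), (1, 3), (1, 4), (2, 3), (2, 4), (3, 2), (3, 3), (3, 4), (3, 5), (4, 2), (4, 3), (4, 4), (4, 5), (5, 3), (5, 4), (6, 3), (6, 4), (7, 2), (7, 3), (7, 4), (7, 5)]
Holes: [(0, 2), (0, 3), (0, 4), (0, 5), (1, 3), (1, 4), (2, 3), (2, 4), (3, 2), (3, 3), (3, 4), (3, 5), (4, 2), (4, 3), (4, 4), (4, 5), (5, 3), (5, 4), (6, 3), (6, 4), (7, 2), (7, 3), (7, 4), (7, 5)]

Answer: yes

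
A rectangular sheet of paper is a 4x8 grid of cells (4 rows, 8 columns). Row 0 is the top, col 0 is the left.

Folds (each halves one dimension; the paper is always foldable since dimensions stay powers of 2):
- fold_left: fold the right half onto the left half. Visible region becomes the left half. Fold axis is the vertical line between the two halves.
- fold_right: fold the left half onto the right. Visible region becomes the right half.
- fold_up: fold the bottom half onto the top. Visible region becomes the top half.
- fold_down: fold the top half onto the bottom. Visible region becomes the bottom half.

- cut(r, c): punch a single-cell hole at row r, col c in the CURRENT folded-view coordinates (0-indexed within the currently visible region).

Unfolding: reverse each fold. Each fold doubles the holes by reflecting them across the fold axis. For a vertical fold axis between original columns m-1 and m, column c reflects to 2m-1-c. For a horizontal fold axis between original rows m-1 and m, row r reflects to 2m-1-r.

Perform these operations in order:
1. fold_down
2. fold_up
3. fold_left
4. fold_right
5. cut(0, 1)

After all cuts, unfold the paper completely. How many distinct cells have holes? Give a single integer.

Op 1 fold_down: fold axis h@2; visible region now rows[2,4) x cols[0,8) = 2x8
Op 2 fold_up: fold axis h@3; visible region now rows[2,3) x cols[0,8) = 1x8
Op 3 fold_left: fold axis v@4; visible region now rows[2,3) x cols[0,4) = 1x4
Op 4 fold_right: fold axis v@2; visible region now rows[2,3) x cols[2,4) = 1x2
Op 5 cut(0, 1): punch at orig (2,3); cuts so far [(2, 3)]; region rows[2,3) x cols[2,4) = 1x2
Unfold 1 (reflect across v@2): 2 holes -> [(2, 0), (2, 3)]
Unfold 2 (reflect across v@4): 4 holes -> [(2, 0), (2, 3), (2, 4), (2, 7)]
Unfold 3 (reflect across h@3): 8 holes -> [(2, 0), (2, 3), (2, 4), (2, 7), (3, 0), (3, 3), (3, 4), (3, 7)]
Unfold 4 (reflect across h@2): 16 holes -> [(0, 0), (0, 3), (0, 4), (0, 7), (1, 0), (1, 3), (1, 4), (1, 7), (2, 0), (2, 3), (2, 4), (2, 7), (3, 0), (3, 3), (3, 4), (3, 7)]

Answer: 16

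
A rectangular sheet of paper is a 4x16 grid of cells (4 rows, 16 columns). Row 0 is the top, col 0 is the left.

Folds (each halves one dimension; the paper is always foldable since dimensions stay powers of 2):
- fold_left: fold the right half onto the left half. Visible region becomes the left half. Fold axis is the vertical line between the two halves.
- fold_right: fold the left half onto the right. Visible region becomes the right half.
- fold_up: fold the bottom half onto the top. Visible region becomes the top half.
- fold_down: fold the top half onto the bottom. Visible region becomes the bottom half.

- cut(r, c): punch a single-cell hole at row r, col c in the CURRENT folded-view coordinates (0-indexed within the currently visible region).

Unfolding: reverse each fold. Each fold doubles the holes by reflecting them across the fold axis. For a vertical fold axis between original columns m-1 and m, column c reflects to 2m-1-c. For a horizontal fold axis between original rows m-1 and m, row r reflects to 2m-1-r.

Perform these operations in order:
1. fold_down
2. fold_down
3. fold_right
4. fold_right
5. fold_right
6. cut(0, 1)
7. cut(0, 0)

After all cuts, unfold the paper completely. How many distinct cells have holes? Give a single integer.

Op 1 fold_down: fold axis h@2; visible region now rows[2,4) x cols[0,16) = 2x16
Op 2 fold_down: fold axis h@3; visible region now rows[3,4) x cols[0,16) = 1x16
Op 3 fold_right: fold axis v@8; visible region now rows[3,4) x cols[8,16) = 1x8
Op 4 fold_right: fold axis v@12; visible region now rows[3,4) x cols[12,16) = 1x4
Op 5 fold_right: fold axis v@14; visible region now rows[3,4) x cols[14,16) = 1x2
Op 6 cut(0, 1): punch at orig (3,15); cuts so far [(3, 15)]; region rows[3,4) x cols[14,16) = 1x2
Op 7 cut(0, 0): punch at orig (3,14); cuts so far [(3, 14), (3, 15)]; region rows[3,4) x cols[14,16) = 1x2
Unfold 1 (reflect across v@14): 4 holes -> [(3, 12), (3, 13), (3, 14), (3, 15)]
Unfold 2 (reflect across v@12): 8 holes -> [(3, 8), (3, 9), (3, 10), (3, 11), (3, 12), (3, 13), (3, 14), (3, 15)]
Unfold 3 (reflect across v@8): 16 holes -> [(3, 0), (3, 1), (3, 2), (3, 3), (3, 4), (3, 5), (3, 6), (3, 7), (3, 8), (3, 9), (3, 10), (3, 11), (3, 12), (3, 13), (3, 14), (3, 15)]
Unfold 4 (reflect across h@3): 32 holes -> [(2, 0), (2, 1), (2, 2), (2, 3), (2, 4), (2, 5), (2, 6), (2, 7), (2, 8), (2, 9), (2, 10), (2, 11), (2, 12), (2, 13), (2, 14), (2, 15), (3, 0), (3, 1), (3, 2), (3, 3), (3, 4), (3, 5), (3, 6), (3, 7), (3, 8), (3, 9), (3, 10), (3, 11), (3, 12), (3, 13), (3, 14), (3, 15)]
Unfold 5 (reflect across h@2): 64 holes -> [(0, 0), (0, 1), (0, 2), (0, 3), (0, 4), (0, 5), (0, 6), (0, 7), (0, 8), (0, 9), (0, 10), (0, 11), (0, 12), (0, 13), (0, 14), (0, 15), (1, 0), (1, 1), (1, 2), (1, 3), (1, 4), (1, 5), (1, 6), (1, 7), (1, 8), (1, 9), (1, 10), (1, 11), (1, 12), (1, 13), (1, 14), (1, 15), (2, 0), (2, 1), (2, 2), (2, 3), (2, 4), (2, 5), (2, 6), (2, 7), (2, 8), (2, 9), (2, 10), (2, 11), (2, 12), (2, 13), (2, 14), (2, 15), (3, 0), (3, 1), (3, 2), (3, 3), (3, 4), (3, 5), (3, 6), (3, 7), (3, 8), (3, 9), (3, 10), (3, 11), (3, 12), (3, 13), (3, 14), (3, 15)]

Answer: 64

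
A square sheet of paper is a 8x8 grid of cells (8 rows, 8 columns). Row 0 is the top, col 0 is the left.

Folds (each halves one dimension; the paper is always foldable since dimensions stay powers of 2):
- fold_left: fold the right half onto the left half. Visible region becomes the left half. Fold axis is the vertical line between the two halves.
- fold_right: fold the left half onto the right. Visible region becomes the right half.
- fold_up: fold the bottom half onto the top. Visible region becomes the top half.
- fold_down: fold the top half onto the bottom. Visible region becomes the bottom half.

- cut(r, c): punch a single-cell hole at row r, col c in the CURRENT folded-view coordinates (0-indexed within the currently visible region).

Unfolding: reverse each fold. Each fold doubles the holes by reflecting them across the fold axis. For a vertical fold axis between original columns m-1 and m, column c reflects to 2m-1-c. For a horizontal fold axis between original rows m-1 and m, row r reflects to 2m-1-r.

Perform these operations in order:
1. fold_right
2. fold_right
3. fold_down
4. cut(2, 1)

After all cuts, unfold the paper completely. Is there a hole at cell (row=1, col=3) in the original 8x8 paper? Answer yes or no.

Answer: yes

Derivation:
Op 1 fold_right: fold axis v@4; visible region now rows[0,8) x cols[4,8) = 8x4
Op 2 fold_right: fold axis v@6; visible region now rows[0,8) x cols[6,8) = 8x2
Op 3 fold_down: fold axis h@4; visible region now rows[4,8) x cols[6,8) = 4x2
Op 4 cut(2, 1): punch at orig (6,7); cuts so far [(6, 7)]; region rows[4,8) x cols[6,8) = 4x2
Unfold 1 (reflect across h@4): 2 holes -> [(1, 7), (6, 7)]
Unfold 2 (reflect across v@6): 4 holes -> [(1, 4), (1, 7), (6, 4), (6, 7)]
Unfold 3 (reflect across v@4): 8 holes -> [(1, 0), (1, 3), (1, 4), (1, 7), (6, 0), (6, 3), (6, 4), (6, 7)]
Holes: [(1, 0), (1, 3), (1, 4), (1, 7), (6, 0), (6, 3), (6, 4), (6, 7)]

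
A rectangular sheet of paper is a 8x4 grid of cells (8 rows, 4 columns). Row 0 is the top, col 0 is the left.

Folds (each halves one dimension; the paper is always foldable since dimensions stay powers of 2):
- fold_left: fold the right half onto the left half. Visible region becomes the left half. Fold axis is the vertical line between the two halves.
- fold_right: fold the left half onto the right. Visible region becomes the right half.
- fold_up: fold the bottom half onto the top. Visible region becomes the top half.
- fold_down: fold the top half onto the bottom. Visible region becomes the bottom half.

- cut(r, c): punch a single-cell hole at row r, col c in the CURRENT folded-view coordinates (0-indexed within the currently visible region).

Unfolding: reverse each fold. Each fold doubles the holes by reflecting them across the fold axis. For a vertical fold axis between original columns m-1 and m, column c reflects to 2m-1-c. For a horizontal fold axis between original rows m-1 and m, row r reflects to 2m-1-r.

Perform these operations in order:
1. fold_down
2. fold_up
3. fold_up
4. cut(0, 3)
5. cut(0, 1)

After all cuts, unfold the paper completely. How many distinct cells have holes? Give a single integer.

Answer: 16

Derivation:
Op 1 fold_down: fold axis h@4; visible region now rows[4,8) x cols[0,4) = 4x4
Op 2 fold_up: fold axis h@6; visible region now rows[4,6) x cols[0,4) = 2x4
Op 3 fold_up: fold axis h@5; visible region now rows[4,5) x cols[0,4) = 1x4
Op 4 cut(0, 3): punch at orig (4,3); cuts so far [(4, 3)]; region rows[4,5) x cols[0,4) = 1x4
Op 5 cut(0, 1): punch at orig (4,1); cuts so far [(4, 1), (4, 3)]; region rows[4,5) x cols[0,4) = 1x4
Unfold 1 (reflect across h@5): 4 holes -> [(4, 1), (4, 3), (5, 1), (5, 3)]
Unfold 2 (reflect across h@6): 8 holes -> [(4, 1), (4, 3), (5, 1), (5, 3), (6, 1), (6, 3), (7, 1), (7, 3)]
Unfold 3 (reflect across h@4): 16 holes -> [(0, 1), (0, 3), (1, 1), (1, 3), (2, 1), (2, 3), (3, 1), (3, 3), (4, 1), (4, 3), (5, 1), (5, 3), (6, 1), (6, 3), (7, 1), (7, 3)]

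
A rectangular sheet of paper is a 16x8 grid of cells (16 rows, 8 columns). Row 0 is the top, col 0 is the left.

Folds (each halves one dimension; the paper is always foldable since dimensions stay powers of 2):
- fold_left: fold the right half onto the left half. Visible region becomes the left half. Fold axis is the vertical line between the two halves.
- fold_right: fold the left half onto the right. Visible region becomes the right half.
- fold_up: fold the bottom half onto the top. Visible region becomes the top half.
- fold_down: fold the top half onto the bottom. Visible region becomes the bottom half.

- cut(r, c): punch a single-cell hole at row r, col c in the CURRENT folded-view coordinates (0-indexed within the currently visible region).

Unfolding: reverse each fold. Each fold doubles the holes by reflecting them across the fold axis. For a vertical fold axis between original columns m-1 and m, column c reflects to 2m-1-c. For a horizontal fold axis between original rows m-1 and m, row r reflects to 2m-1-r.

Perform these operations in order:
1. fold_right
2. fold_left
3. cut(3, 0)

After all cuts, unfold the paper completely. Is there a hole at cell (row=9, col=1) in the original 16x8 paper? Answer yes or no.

Op 1 fold_right: fold axis v@4; visible region now rows[0,16) x cols[4,8) = 16x4
Op 2 fold_left: fold axis v@6; visible region now rows[0,16) x cols[4,6) = 16x2
Op 3 cut(3, 0): punch at orig (3,4); cuts so far [(3, 4)]; region rows[0,16) x cols[4,6) = 16x2
Unfold 1 (reflect across v@6): 2 holes -> [(3, 4), (3, 7)]
Unfold 2 (reflect across v@4): 4 holes -> [(3, 0), (3, 3), (3, 4), (3, 7)]
Holes: [(3, 0), (3, 3), (3, 4), (3, 7)]

Answer: no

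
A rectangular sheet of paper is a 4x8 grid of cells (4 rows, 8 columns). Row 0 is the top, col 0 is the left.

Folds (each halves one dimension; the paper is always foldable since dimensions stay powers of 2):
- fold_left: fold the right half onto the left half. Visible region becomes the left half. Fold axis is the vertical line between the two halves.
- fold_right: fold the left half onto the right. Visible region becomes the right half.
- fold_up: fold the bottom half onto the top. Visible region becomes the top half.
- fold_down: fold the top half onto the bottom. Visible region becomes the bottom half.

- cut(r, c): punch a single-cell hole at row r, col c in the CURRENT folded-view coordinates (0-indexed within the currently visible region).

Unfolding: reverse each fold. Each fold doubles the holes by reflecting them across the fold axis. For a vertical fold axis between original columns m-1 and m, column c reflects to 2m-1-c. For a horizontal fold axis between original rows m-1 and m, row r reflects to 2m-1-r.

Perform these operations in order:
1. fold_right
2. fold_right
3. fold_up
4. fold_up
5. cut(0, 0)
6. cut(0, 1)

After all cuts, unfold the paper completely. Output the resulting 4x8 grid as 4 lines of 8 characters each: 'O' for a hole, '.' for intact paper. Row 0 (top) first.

Answer: OOOOOOOO
OOOOOOOO
OOOOOOOO
OOOOOOOO

Derivation:
Op 1 fold_right: fold axis v@4; visible region now rows[0,4) x cols[4,8) = 4x4
Op 2 fold_right: fold axis v@6; visible region now rows[0,4) x cols[6,8) = 4x2
Op 3 fold_up: fold axis h@2; visible region now rows[0,2) x cols[6,8) = 2x2
Op 4 fold_up: fold axis h@1; visible region now rows[0,1) x cols[6,8) = 1x2
Op 5 cut(0, 0): punch at orig (0,6); cuts so far [(0, 6)]; region rows[0,1) x cols[6,8) = 1x2
Op 6 cut(0, 1): punch at orig (0,7); cuts so far [(0, 6), (0, 7)]; region rows[0,1) x cols[6,8) = 1x2
Unfold 1 (reflect across h@1): 4 holes -> [(0, 6), (0, 7), (1, 6), (1, 7)]
Unfold 2 (reflect across h@2): 8 holes -> [(0, 6), (0, 7), (1, 6), (1, 7), (2, 6), (2, 7), (3, 6), (3, 7)]
Unfold 3 (reflect across v@6): 16 holes -> [(0, 4), (0, 5), (0, 6), (0, 7), (1, 4), (1, 5), (1, 6), (1, 7), (2, 4), (2, 5), (2, 6), (2, 7), (3, 4), (3, 5), (3, 6), (3, 7)]
Unfold 4 (reflect across v@4): 32 holes -> [(0, 0), (0, 1), (0, 2), (0, 3), (0, 4), (0, 5), (0, 6), (0, 7), (1, 0), (1, 1), (1, 2), (1, 3), (1, 4), (1, 5), (1, 6), (1, 7), (2, 0), (2, 1), (2, 2), (2, 3), (2, 4), (2, 5), (2, 6), (2, 7), (3, 0), (3, 1), (3, 2), (3, 3), (3, 4), (3, 5), (3, 6), (3, 7)]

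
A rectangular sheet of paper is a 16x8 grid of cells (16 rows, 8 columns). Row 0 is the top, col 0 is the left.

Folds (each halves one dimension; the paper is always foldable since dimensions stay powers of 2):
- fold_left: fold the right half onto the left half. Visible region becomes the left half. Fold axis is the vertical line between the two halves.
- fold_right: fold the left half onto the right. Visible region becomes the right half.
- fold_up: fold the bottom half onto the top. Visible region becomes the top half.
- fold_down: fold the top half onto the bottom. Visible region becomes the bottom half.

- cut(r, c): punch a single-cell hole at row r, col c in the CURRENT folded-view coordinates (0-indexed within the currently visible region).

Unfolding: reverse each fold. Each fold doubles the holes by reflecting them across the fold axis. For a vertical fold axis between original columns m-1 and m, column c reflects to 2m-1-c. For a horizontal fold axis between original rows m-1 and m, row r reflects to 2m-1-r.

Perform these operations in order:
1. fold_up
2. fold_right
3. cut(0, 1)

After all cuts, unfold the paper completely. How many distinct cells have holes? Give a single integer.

Op 1 fold_up: fold axis h@8; visible region now rows[0,8) x cols[0,8) = 8x8
Op 2 fold_right: fold axis v@4; visible region now rows[0,8) x cols[4,8) = 8x4
Op 3 cut(0, 1): punch at orig (0,5); cuts so far [(0, 5)]; region rows[0,8) x cols[4,8) = 8x4
Unfold 1 (reflect across v@4): 2 holes -> [(0, 2), (0, 5)]
Unfold 2 (reflect across h@8): 4 holes -> [(0, 2), (0, 5), (15, 2), (15, 5)]

Answer: 4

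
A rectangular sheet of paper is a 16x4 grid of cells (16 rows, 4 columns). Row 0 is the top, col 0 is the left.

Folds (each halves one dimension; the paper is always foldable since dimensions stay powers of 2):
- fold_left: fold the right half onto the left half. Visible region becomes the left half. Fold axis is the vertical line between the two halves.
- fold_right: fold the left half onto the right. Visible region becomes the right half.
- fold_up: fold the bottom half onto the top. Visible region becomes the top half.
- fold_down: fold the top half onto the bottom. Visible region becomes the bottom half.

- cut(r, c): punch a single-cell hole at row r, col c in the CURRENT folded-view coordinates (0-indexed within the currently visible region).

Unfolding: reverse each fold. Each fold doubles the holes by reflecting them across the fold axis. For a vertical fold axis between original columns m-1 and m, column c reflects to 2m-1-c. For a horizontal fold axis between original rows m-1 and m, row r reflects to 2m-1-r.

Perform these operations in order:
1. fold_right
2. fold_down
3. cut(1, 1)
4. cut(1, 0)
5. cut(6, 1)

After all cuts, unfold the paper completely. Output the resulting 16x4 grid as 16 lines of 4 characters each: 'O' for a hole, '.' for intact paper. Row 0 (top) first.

Op 1 fold_right: fold axis v@2; visible region now rows[0,16) x cols[2,4) = 16x2
Op 2 fold_down: fold axis h@8; visible region now rows[8,16) x cols[2,4) = 8x2
Op 3 cut(1, 1): punch at orig (9,3); cuts so far [(9, 3)]; region rows[8,16) x cols[2,4) = 8x2
Op 4 cut(1, 0): punch at orig (9,2); cuts so far [(9, 2), (9, 3)]; region rows[8,16) x cols[2,4) = 8x2
Op 5 cut(6, 1): punch at orig (14,3); cuts so far [(9, 2), (9, 3), (14, 3)]; region rows[8,16) x cols[2,4) = 8x2
Unfold 1 (reflect across h@8): 6 holes -> [(1, 3), (6, 2), (6, 3), (9, 2), (9, 3), (14, 3)]
Unfold 2 (reflect across v@2): 12 holes -> [(1, 0), (1, 3), (6, 0), (6, 1), (6, 2), (6, 3), (9, 0), (9, 1), (9, 2), (9, 3), (14, 0), (14, 3)]

Answer: ....
O..O
....
....
....
....
OOOO
....
....
OOOO
....
....
....
....
O..O
....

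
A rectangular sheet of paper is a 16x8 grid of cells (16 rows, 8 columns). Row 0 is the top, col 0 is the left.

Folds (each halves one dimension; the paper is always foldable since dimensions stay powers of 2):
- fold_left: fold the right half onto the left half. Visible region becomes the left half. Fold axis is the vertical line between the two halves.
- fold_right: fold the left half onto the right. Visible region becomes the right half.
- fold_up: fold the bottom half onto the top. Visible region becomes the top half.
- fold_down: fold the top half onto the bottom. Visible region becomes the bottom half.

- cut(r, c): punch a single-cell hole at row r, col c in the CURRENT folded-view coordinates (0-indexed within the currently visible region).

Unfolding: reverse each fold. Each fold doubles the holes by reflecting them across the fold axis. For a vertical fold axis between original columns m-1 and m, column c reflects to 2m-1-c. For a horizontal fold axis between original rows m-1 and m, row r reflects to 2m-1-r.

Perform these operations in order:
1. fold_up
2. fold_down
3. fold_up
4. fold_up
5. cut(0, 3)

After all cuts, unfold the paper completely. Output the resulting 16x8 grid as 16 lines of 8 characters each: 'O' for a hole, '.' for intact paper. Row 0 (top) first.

Answer: ...O....
...O....
...O....
...O....
...O....
...O....
...O....
...O....
...O....
...O....
...O....
...O....
...O....
...O....
...O....
...O....

Derivation:
Op 1 fold_up: fold axis h@8; visible region now rows[0,8) x cols[0,8) = 8x8
Op 2 fold_down: fold axis h@4; visible region now rows[4,8) x cols[0,8) = 4x8
Op 3 fold_up: fold axis h@6; visible region now rows[4,6) x cols[0,8) = 2x8
Op 4 fold_up: fold axis h@5; visible region now rows[4,5) x cols[0,8) = 1x8
Op 5 cut(0, 3): punch at orig (4,3); cuts so far [(4, 3)]; region rows[4,5) x cols[0,8) = 1x8
Unfold 1 (reflect across h@5): 2 holes -> [(4, 3), (5, 3)]
Unfold 2 (reflect across h@6): 4 holes -> [(4, 3), (5, 3), (6, 3), (7, 3)]
Unfold 3 (reflect across h@4): 8 holes -> [(0, 3), (1, 3), (2, 3), (3, 3), (4, 3), (5, 3), (6, 3), (7, 3)]
Unfold 4 (reflect across h@8): 16 holes -> [(0, 3), (1, 3), (2, 3), (3, 3), (4, 3), (5, 3), (6, 3), (7, 3), (8, 3), (9, 3), (10, 3), (11, 3), (12, 3), (13, 3), (14, 3), (15, 3)]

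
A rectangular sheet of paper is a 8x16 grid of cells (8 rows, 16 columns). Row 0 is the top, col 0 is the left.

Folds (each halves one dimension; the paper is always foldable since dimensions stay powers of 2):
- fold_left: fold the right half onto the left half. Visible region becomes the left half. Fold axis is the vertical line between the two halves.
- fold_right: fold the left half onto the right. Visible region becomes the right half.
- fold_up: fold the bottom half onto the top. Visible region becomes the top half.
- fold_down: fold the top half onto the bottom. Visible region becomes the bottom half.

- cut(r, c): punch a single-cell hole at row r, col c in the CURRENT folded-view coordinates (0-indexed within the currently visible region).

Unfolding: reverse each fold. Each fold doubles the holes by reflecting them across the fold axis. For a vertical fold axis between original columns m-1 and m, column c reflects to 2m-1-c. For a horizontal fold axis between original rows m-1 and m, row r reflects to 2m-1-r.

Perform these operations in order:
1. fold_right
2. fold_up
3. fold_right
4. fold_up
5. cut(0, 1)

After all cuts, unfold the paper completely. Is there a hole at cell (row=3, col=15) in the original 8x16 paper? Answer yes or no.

Answer: no

Derivation:
Op 1 fold_right: fold axis v@8; visible region now rows[0,8) x cols[8,16) = 8x8
Op 2 fold_up: fold axis h@4; visible region now rows[0,4) x cols[8,16) = 4x8
Op 3 fold_right: fold axis v@12; visible region now rows[0,4) x cols[12,16) = 4x4
Op 4 fold_up: fold axis h@2; visible region now rows[0,2) x cols[12,16) = 2x4
Op 5 cut(0, 1): punch at orig (0,13); cuts so far [(0, 13)]; region rows[0,2) x cols[12,16) = 2x4
Unfold 1 (reflect across h@2): 2 holes -> [(0, 13), (3, 13)]
Unfold 2 (reflect across v@12): 4 holes -> [(0, 10), (0, 13), (3, 10), (3, 13)]
Unfold 3 (reflect across h@4): 8 holes -> [(0, 10), (0, 13), (3, 10), (3, 13), (4, 10), (4, 13), (7, 10), (7, 13)]
Unfold 4 (reflect across v@8): 16 holes -> [(0, 2), (0, 5), (0, 10), (0, 13), (3, 2), (3, 5), (3, 10), (3, 13), (4, 2), (4, 5), (4, 10), (4, 13), (7, 2), (7, 5), (7, 10), (7, 13)]
Holes: [(0, 2), (0, 5), (0, 10), (0, 13), (3, 2), (3, 5), (3, 10), (3, 13), (4, 2), (4, 5), (4, 10), (4, 13), (7, 2), (7, 5), (7, 10), (7, 13)]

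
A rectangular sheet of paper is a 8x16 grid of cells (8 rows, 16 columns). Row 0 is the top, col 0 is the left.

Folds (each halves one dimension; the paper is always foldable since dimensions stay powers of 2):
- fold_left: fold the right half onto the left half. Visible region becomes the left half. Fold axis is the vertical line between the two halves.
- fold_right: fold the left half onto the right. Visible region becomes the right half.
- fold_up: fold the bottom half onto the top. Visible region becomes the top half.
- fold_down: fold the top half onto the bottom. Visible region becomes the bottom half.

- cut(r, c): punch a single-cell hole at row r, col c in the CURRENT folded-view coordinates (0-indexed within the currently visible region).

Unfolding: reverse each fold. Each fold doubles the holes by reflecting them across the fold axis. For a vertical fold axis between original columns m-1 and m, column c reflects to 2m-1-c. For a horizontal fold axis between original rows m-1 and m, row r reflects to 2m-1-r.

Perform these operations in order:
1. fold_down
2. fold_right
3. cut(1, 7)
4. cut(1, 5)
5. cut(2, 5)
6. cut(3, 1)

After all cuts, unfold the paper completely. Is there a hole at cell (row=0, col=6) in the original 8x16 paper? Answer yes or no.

Answer: yes

Derivation:
Op 1 fold_down: fold axis h@4; visible region now rows[4,8) x cols[0,16) = 4x16
Op 2 fold_right: fold axis v@8; visible region now rows[4,8) x cols[8,16) = 4x8
Op 3 cut(1, 7): punch at orig (5,15); cuts so far [(5, 15)]; region rows[4,8) x cols[8,16) = 4x8
Op 4 cut(1, 5): punch at orig (5,13); cuts so far [(5, 13), (5, 15)]; region rows[4,8) x cols[8,16) = 4x8
Op 5 cut(2, 5): punch at orig (6,13); cuts so far [(5, 13), (5, 15), (6, 13)]; region rows[4,8) x cols[8,16) = 4x8
Op 6 cut(3, 1): punch at orig (7,9); cuts so far [(5, 13), (5, 15), (6, 13), (7, 9)]; region rows[4,8) x cols[8,16) = 4x8
Unfold 1 (reflect across v@8): 8 holes -> [(5, 0), (5, 2), (5, 13), (5, 15), (6, 2), (6, 13), (7, 6), (7, 9)]
Unfold 2 (reflect across h@4): 16 holes -> [(0, 6), (0, 9), (1, 2), (1, 13), (2, 0), (2, 2), (2, 13), (2, 15), (5, 0), (5, 2), (5, 13), (5, 15), (6, 2), (6, 13), (7, 6), (7, 9)]
Holes: [(0, 6), (0, 9), (1, 2), (1, 13), (2, 0), (2, 2), (2, 13), (2, 15), (5, 0), (5, 2), (5, 13), (5, 15), (6, 2), (6, 13), (7, 6), (7, 9)]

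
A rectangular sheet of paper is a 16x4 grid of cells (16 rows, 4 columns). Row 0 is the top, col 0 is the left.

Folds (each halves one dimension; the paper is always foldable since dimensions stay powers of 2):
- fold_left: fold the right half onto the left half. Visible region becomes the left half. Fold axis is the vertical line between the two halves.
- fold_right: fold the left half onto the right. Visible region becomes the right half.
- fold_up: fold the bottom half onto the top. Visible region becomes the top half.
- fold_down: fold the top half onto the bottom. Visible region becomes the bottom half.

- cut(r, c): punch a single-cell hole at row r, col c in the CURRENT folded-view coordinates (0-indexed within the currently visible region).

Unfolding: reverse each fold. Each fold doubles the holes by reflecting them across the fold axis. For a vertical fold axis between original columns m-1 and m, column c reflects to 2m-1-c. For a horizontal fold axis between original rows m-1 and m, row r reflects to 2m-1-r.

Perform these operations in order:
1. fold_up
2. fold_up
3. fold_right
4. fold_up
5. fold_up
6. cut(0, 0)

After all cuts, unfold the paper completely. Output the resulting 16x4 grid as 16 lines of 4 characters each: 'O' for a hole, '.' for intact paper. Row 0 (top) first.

Op 1 fold_up: fold axis h@8; visible region now rows[0,8) x cols[0,4) = 8x4
Op 2 fold_up: fold axis h@4; visible region now rows[0,4) x cols[0,4) = 4x4
Op 3 fold_right: fold axis v@2; visible region now rows[0,4) x cols[2,4) = 4x2
Op 4 fold_up: fold axis h@2; visible region now rows[0,2) x cols[2,4) = 2x2
Op 5 fold_up: fold axis h@1; visible region now rows[0,1) x cols[2,4) = 1x2
Op 6 cut(0, 0): punch at orig (0,2); cuts so far [(0, 2)]; region rows[0,1) x cols[2,4) = 1x2
Unfold 1 (reflect across h@1): 2 holes -> [(0, 2), (1, 2)]
Unfold 2 (reflect across h@2): 4 holes -> [(0, 2), (1, 2), (2, 2), (3, 2)]
Unfold 3 (reflect across v@2): 8 holes -> [(0, 1), (0, 2), (1, 1), (1, 2), (2, 1), (2, 2), (3, 1), (3, 2)]
Unfold 4 (reflect across h@4): 16 holes -> [(0, 1), (0, 2), (1, 1), (1, 2), (2, 1), (2, 2), (3, 1), (3, 2), (4, 1), (4, 2), (5, 1), (5, 2), (6, 1), (6, 2), (7, 1), (7, 2)]
Unfold 5 (reflect across h@8): 32 holes -> [(0, 1), (0, 2), (1, 1), (1, 2), (2, 1), (2, 2), (3, 1), (3, 2), (4, 1), (4, 2), (5, 1), (5, 2), (6, 1), (6, 2), (7, 1), (7, 2), (8, 1), (8, 2), (9, 1), (9, 2), (10, 1), (10, 2), (11, 1), (11, 2), (12, 1), (12, 2), (13, 1), (13, 2), (14, 1), (14, 2), (15, 1), (15, 2)]

Answer: .OO.
.OO.
.OO.
.OO.
.OO.
.OO.
.OO.
.OO.
.OO.
.OO.
.OO.
.OO.
.OO.
.OO.
.OO.
.OO.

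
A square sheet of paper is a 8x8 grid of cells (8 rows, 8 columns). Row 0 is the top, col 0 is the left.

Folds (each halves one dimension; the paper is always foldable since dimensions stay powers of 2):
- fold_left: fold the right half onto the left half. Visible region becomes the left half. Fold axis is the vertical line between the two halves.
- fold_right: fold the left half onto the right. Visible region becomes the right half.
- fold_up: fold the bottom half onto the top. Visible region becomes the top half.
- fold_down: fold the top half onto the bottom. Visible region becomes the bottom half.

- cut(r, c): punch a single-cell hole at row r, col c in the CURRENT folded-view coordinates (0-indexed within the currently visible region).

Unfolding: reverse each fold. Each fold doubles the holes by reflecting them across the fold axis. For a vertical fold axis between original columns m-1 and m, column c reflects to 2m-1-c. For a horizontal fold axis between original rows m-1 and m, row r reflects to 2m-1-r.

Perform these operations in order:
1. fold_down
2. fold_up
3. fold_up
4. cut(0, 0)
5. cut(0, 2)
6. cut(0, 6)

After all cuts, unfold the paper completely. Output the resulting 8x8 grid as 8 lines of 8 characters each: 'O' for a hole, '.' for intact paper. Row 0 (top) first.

Answer: O.O...O.
O.O...O.
O.O...O.
O.O...O.
O.O...O.
O.O...O.
O.O...O.
O.O...O.

Derivation:
Op 1 fold_down: fold axis h@4; visible region now rows[4,8) x cols[0,8) = 4x8
Op 2 fold_up: fold axis h@6; visible region now rows[4,6) x cols[0,8) = 2x8
Op 3 fold_up: fold axis h@5; visible region now rows[4,5) x cols[0,8) = 1x8
Op 4 cut(0, 0): punch at orig (4,0); cuts so far [(4, 0)]; region rows[4,5) x cols[0,8) = 1x8
Op 5 cut(0, 2): punch at orig (4,2); cuts so far [(4, 0), (4, 2)]; region rows[4,5) x cols[0,8) = 1x8
Op 6 cut(0, 6): punch at orig (4,6); cuts so far [(4, 0), (4, 2), (4, 6)]; region rows[4,5) x cols[0,8) = 1x8
Unfold 1 (reflect across h@5): 6 holes -> [(4, 0), (4, 2), (4, 6), (5, 0), (5, 2), (5, 6)]
Unfold 2 (reflect across h@6): 12 holes -> [(4, 0), (4, 2), (4, 6), (5, 0), (5, 2), (5, 6), (6, 0), (6, 2), (6, 6), (7, 0), (7, 2), (7, 6)]
Unfold 3 (reflect across h@4): 24 holes -> [(0, 0), (0, 2), (0, 6), (1, 0), (1, 2), (1, 6), (2, 0), (2, 2), (2, 6), (3, 0), (3, 2), (3, 6), (4, 0), (4, 2), (4, 6), (5, 0), (5, 2), (5, 6), (6, 0), (6, 2), (6, 6), (7, 0), (7, 2), (7, 6)]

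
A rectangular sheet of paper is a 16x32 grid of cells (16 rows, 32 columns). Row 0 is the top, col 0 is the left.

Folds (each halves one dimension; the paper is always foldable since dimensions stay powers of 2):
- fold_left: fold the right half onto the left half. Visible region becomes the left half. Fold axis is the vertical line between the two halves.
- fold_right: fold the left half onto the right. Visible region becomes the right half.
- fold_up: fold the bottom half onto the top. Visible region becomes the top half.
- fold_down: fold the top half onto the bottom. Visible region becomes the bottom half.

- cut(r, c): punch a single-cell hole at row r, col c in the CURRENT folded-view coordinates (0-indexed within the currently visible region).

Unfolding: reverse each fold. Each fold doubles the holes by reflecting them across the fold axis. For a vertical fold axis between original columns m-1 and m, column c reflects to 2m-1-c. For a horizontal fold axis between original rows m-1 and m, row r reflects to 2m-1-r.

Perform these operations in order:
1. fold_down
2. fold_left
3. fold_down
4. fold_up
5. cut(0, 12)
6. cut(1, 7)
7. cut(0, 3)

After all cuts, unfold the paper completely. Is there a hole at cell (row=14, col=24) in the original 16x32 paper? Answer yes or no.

Answer: yes

Derivation:
Op 1 fold_down: fold axis h@8; visible region now rows[8,16) x cols[0,32) = 8x32
Op 2 fold_left: fold axis v@16; visible region now rows[8,16) x cols[0,16) = 8x16
Op 3 fold_down: fold axis h@12; visible region now rows[12,16) x cols[0,16) = 4x16
Op 4 fold_up: fold axis h@14; visible region now rows[12,14) x cols[0,16) = 2x16
Op 5 cut(0, 12): punch at orig (12,12); cuts so far [(12, 12)]; region rows[12,14) x cols[0,16) = 2x16
Op 6 cut(1, 7): punch at orig (13,7); cuts so far [(12, 12), (13, 7)]; region rows[12,14) x cols[0,16) = 2x16
Op 7 cut(0, 3): punch at orig (12,3); cuts so far [(12, 3), (12, 12), (13, 7)]; region rows[12,14) x cols[0,16) = 2x16
Unfold 1 (reflect across h@14): 6 holes -> [(12, 3), (12, 12), (13, 7), (14, 7), (15, 3), (15, 12)]
Unfold 2 (reflect across h@12): 12 holes -> [(8, 3), (8, 12), (9, 7), (10, 7), (11, 3), (11, 12), (12, 3), (12, 12), (13, 7), (14, 7), (15, 3), (15, 12)]
Unfold 3 (reflect across v@16): 24 holes -> [(8, 3), (8, 12), (8, 19), (8, 28), (9, 7), (9, 24), (10, 7), (10, 24), (11, 3), (11, 12), (11, 19), (11, 28), (12, 3), (12, 12), (12, 19), (12, 28), (13, 7), (13, 24), (14, 7), (14, 24), (15, 3), (15, 12), (15, 19), (15, 28)]
Unfold 4 (reflect across h@8): 48 holes -> [(0, 3), (0, 12), (0, 19), (0, 28), (1, 7), (1, 24), (2, 7), (2, 24), (3, 3), (3, 12), (3, 19), (3, 28), (4, 3), (4, 12), (4, 19), (4, 28), (5, 7), (5, 24), (6, 7), (6, 24), (7, 3), (7, 12), (7, 19), (7, 28), (8, 3), (8, 12), (8, 19), (8, 28), (9, 7), (9, 24), (10, 7), (10, 24), (11, 3), (11, 12), (11, 19), (11, 28), (12, 3), (12, 12), (12, 19), (12, 28), (13, 7), (13, 24), (14, 7), (14, 24), (15, 3), (15, 12), (15, 19), (15, 28)]
Holes: [(0, 3), (0, 12), (0, 19), (0, 28), (1, 7), (1, 24), (2, 7), (2, 24), (3, 3), (3, 12), (3, 19), (3, 28), (4, 3), (4, 12), (4, 19), (4, 28), (5, 7), (5, 24), (6, 7), (6, 24), (7, 3), (7, 12), (7, 19), (7, 28), (8, 3), (8, 12), (8, 19), (8, 28), (9, 7), (9, 24), (10, 7), (10, 24), (11, 3), (11, 12), (11, 19), (11, 28), (12, 3), (12, 12), (12, 19), (12, 28), (13, 7), (13, 24), (14, 7), (14, 24), (15, 3), (15, 12), (15, 19), (15, 28)]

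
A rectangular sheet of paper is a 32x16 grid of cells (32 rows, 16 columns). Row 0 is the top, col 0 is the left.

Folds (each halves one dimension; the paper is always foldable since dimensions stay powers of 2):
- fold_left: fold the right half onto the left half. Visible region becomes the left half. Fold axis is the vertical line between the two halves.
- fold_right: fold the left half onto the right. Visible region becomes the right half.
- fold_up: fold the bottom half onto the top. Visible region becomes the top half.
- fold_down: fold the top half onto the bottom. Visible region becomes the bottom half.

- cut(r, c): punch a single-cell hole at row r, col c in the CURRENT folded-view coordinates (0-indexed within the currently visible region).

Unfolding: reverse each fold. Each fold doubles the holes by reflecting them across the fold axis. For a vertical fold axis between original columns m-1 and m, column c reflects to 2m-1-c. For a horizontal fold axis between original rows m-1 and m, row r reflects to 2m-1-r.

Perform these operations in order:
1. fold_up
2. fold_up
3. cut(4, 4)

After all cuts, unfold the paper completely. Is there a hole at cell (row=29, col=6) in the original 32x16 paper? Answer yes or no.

Answer: no

Derivation:
Op 1 fold_up: fold axis h@16; visible region now rows[0,16) x cols[0,16) = 16x16
Op 2 fold_up: fold axis h@8; visible region now rows[0,8) x cols[0,16) = 8x16
Op 3 cut(4, 4): punch at orig (4,4); cuts so far [(4, 4)]; region rows[0,8) x cols[0,16) = 8x16
Unfold 1 (reflect across h@8): 2 holes -> [(4, 4), (11, 4)]
Unfold 2 (reflect across h@16): 4 holes -> [(4, 4), (11, 4), (20, 4), (27, 4)]
Holes: [(4, 4), (11, 4), (20, 4), (27, 4)]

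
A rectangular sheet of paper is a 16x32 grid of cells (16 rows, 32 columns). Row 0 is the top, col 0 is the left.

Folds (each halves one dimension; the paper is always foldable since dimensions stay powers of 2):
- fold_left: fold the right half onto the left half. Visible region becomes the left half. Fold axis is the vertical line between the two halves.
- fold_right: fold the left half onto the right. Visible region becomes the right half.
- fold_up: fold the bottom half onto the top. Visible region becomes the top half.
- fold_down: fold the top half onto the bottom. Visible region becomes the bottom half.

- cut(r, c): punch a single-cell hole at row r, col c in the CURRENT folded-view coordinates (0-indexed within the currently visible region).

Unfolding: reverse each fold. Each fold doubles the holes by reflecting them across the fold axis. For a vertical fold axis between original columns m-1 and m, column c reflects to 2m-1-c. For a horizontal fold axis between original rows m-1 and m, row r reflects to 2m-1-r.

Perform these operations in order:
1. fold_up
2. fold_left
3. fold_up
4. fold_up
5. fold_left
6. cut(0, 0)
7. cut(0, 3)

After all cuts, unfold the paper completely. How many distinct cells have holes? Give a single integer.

Op 1 fold_up: fold axis h@8; visible region now rows[0,8) x cols[0,32) = 8x32
Op 2 fold_left: fold axis v@16; visible region now rows[0,8) x cols[0,16) = 8x16
Op 3 fold_up: fold axis h@4; visible region now rows[0,4) x cols[0,16) = 4x16
Op 4 fold_up: fold axis h@2; visible region now rows[0,2) x cols[0,16) = 2x16
Op 5 fold_left: fold axis v@8; visible region now rows[0,2) x cols[0,8) = 2x8
Op 6 cut(0, 0): punch at orig (0,0); cuts so far [(0, 0)]; region rows[0,2) x cols[0,8) = 2x8
Op 7 cut(0, 3): punch at orig (0,3); cuts so far [(0, 0), (0, 3)]; region rows[0,2) x cols[0,8) = 2x8
Unfold 1 (reflect across v@8): 4 holes -> [(0, 0), (0, 3), (0, 12), (0, 15)]
Unfold 2 (reflect across h@2): 8 holes -> [(0, 0), (0, 3), (0, 12), (0, 15), (3, 0), (3, 3), (3, 12), (3, 15)]
Unfold 3 (reflect across h@4): 16 holes -> [(0, 0), (0, 3), (0, 12), (0, 15), (3, 0), (3, 3), (3, 12), (3, 15), (4, 0), (4, 3), (4, 12), (4, 15), (7, 0), (7, 3), (7, 12), (7, 15)]
Unfold 4 (reflect across v@16): 32 holes -> [(0, 0), (0, 3), (0, 12), (0, 15), (0, 16), (0, 19), (0, 28), (0, 31), (3, 0), (3, 3), (3, 12), (3, 15), (3, 16), (3, 19), (3, 28), (3, 31), (4, 0), (4, 3), (4, 12), (4, 15), (4, 16), (4, 19), (4, 28), (4, 31), (7, 0), (7, 3), (7, 12), (7, 15), (7, 16), (7, 19), (7, 28), (7, 31)]
Unfold 5 (reflect across h@8): 64 holes -> [(0, 0), (0, 3), (0, 12), (0, 15), (0, 16), (0, 19), (0, 28), (0, 31), (3, 0), (3, 3), (3, 12), (3, 15), (3, 16), (3, 19), (3, 28), (3, 31), (4, 0), (4, 3), (4, 12), (4, 15), (4, 16), (4, 19), (4, 28), (4, 31), (7, 0), (7, 3), (7, 12), (7, 15), (7, 16), (7, 19), (7, 28), (7, 31), (8, 0), (8, 3), (8, 12), (8, 15), (8, 16), (8, 19), (8, 28), (8, 31), (11, 0), (11, 3), (11, 12), (11, 15), (11, 16), (11, 19), (11, 28), (11, 31), (12, 0), (12, 3), (12, 12), (12, 15), (12, 16), (12, 19), (12, 28), (12, 31), (15, 0), (15, 3), (15, 12), (15, 15), (15, 16), (15, 19), (15, 28), (15, 31)]

Answer: 64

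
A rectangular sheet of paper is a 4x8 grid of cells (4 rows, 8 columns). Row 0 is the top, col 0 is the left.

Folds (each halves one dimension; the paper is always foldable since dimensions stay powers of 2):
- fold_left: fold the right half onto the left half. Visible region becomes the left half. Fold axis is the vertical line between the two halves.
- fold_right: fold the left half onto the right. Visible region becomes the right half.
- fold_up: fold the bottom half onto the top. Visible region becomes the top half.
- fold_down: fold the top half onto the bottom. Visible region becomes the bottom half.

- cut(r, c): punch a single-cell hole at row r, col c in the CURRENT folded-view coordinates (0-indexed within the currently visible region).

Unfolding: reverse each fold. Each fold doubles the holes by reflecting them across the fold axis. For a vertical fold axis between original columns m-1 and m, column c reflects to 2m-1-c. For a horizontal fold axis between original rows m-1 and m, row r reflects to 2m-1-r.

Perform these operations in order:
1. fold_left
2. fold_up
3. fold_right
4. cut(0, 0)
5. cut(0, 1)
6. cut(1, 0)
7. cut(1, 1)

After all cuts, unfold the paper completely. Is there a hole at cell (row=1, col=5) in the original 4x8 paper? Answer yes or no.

Op 1 fold_left: fold axis v@4; visible region now rows[0,4) x cols[0,4) = 4x4
Op 2 fold_up: fold axis h@2; visible region now rows[0,2) x cols[0,4) = 2x4
Op 3 fold_right: fold axis v@2; visible region now rows[0,2) x cols[2,4) = 2x2
Op 4 cut(0, 0): punch at orig (0,2); cuts so far [(0, 2)]; region rows[0,2) x cols[2,4) = 2x2
Op 5 cut(0, 1): punch at orig (0,3); cuts so far [(0, 2), (0, 3)]; region rows[0,2) x cols[2,4) = 2x2
Op 6 cut(1, 0): punch at orig (1,2); cuts so far [(0, 2), (0, 3), (1, 2)]; region rows[0,2) x cols[2,4) = 2x2
Op 7 cut(1, 1): punch at orig (1,3); cuts so far [(0, 2), (0, 3), (1, 2), (1, 3)]; region rows[0,2) x cols[2,4) = 2x2
Unfold 1 (reflect across v@2): 8 holes -> [(0, 0), (0, 1), (0, 2), (0, 3), (1, 0), (1, 1), (1, 2), (1, 3)]
Unfold 2 (reflect across h@2): 16 holes -> [(0, 0), (0, 1), (0, 2), (0, 3), (1, 0), (1, 1), (1, 2), (1, 3), (2, 0), (2, 1), (2, 2), (2, 3), (3, 0), (3, 1), (3, 2), (3, 3)]
Unfold 3 (reflect across v@4): 32 holes -> [(0, 0), (0, 1), (0, 2), (0, 3), (0, 4), (0, 5), (0, 6), (0, 7), (1, 0), (1, 1), (1, 2), (1, 3), (1, 4), (1, 5), (1, 6), (1, 7), (2, 0), (2, 1), (2, 2), (2, 3), (2, 4), (2, 5), (2, 6), (2, 7), (3, 0), (3, 1), (3, 2), (3, 3), (3, 4), (3, 5), (3, 6), (3, 7)]
Holes: [(0, 0), (0, 1), (0, 2), (0, 3), (0, 4), (0, 5), (0, 6), (0, 7), (1, 0), (1, 1), (1, 2), (1, 3), (1, 4), (1, 5), (1, 6), (1, 7), (2, 0), (2, 1), (2, 2), (2, 3), (2, 4), (2, 5), (2, 6), (2, 7), (3, 0), (3, 1), (3, 2), (3, 3), (3, 4), (3, 5), (3, 6), (3, 7)]

Answer: yes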